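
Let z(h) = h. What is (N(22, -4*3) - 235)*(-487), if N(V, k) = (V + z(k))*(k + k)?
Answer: 231325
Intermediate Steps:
N(V, k) = 2*k*(V + k) (N(V, k) = (V + k)*(k + k) = (V + k)*(2*k) = 2*k*(V + k))
(N(22, -4*3) - 235)*(-487) = (2*(-4*3)*(22 - 4*3) - 235)*(-487) = (2*(-12)*(22 - 12) - 235)*(-487) = (2*(-12)*10 - 235)*(-487) = (-240 - 235)*(-487) = -475*(-487) = 231325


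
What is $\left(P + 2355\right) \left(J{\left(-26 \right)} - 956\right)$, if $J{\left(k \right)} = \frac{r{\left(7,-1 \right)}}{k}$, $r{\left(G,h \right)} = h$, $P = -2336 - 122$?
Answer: $\frac{2560065}{26} \approx 98464.0$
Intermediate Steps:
$P = -2458$ ($P = -2336 - 122 = -2458$)
$J{\left(k \right)} = - \frac{1}{k}$
$\left(P + 2355\right) \left(J{\left(-26 \right)} - 956\right) = \left(-2458 + 2355\right) \left(- \frac{1}{-26} - 956\right) = - 103 \left(\left(-1\right) \left(- \frac{1}{26}\right) - 956\right) = - 103 \left(\frac{1}{26} - 956\right) = \left(-103\right) \left(- \frac{24855}{26}\right) = \frac{2560065}{26}$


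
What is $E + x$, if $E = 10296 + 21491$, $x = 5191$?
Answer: $36978$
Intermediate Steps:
$E = 31787$
$E + x = 31787 + 5191 = 36978$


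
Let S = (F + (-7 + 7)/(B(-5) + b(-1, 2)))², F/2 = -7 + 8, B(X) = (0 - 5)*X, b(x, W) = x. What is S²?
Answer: 16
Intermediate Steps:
B(X) = -5*X
F = 2 (F = 2*(-7 + 8) = 2*1 = 2)
S = 4 (S = (2 + (-7 + 7)/(-5*(-5) - 1))² = (2 + 0/(25 - 1))² = (2 + 0/24)² = (2 + 0*(1/24))² = (2 + 0)² = 2² = 4)
S² = 4² = 16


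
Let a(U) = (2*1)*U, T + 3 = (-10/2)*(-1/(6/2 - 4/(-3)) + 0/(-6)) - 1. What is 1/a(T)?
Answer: -13/74 ≈ -0.17568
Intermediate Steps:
T = -37/13 (T = -3 + ((-10/2)*(-1/(6/2 - 4/(-3)) + 0/(-6)) - 1) = -3 + ((-10*½)*(-1/(6*(½) - 4*(-⅓)) + 0*(-⅙)) - 1) = -3 + (-5*(-1/(3 + 4/3) + 0) - 1) = -3 + (-5*(-1/13/3 + 0) - 1) = -3 + (-5*(-1*3/13 + 0) - 1) = -3 + (-5*(-3/13 + 0) - 1) = -3 + (-5*(-3/13) - 1) = -3 + (15/13 - 1) = -3 + 2/13 = -37/13 ≈ -2.8462)
a(U) = 2*U
1/a(T) = 1/(2*(-37/13)) = 1/(-74/13) = -13/74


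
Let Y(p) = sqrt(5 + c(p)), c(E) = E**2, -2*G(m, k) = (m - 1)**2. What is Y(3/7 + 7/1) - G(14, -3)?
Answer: 169/2 + sqrt(2949)/7 ≈ 92.258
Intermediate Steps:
G(m, k) = -(-1 + m)**2/2 (G(m, k) = -(m - 1)**2/2 = -(-1 + m)**2/2)
Y(p) = sqrt(5 + p**2)
Y(3/7 + 7/1) - G(14, -3) = sqrt(5 + (3/7 + 7/1)**2) - (-1)*(-1 + 14)**2/2 = sqrt(5 + (3*(1/7) + 7*1)**2) - (-1)*13**2/2 = sqrt(5 + (3/7 + 7)**2) - (-1)*169/2 = sqrt(5 + (52/7)**2) - 1*(-169/2) = sqrt(5 + 2704/49) + 169/2 = sqrt(2949/49) + 169/2 = sqrt(2949)/7 + 169/2 = 169/2 + sqrt(2949)/7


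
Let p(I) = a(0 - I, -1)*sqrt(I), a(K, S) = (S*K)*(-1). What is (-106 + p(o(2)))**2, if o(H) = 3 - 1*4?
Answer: (106 - I)**2 ≈ 11235.0 - 212.0*I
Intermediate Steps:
o(H) = -1 (o(H) = 3 - 4 = -1)
a(K, S) = -K*S (a(K, S) = (K*S)*(-1) = -K*S)
p(I) = -I**(3/2) (p(I) = (-1*(0 - I)*(-1))*sqrt(I) = (-1*(-I)*(-1))*sqrt(I) = (-I)*sqrt(I) = -I**(3/2))
(-106 + p(o(2)))**2 = (-106 - (-1)**(3/2))**2 = (-106 - (-1)*I)**2 = (-106 + I)**2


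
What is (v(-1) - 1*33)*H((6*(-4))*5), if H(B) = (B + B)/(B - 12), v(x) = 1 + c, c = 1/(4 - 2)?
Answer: -630/11 ≈ -57.273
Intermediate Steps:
c = ½ (c = 1/2 = ½ ≈ 0.50000)
v(x) = 3/2 (v(x) = 1 + ½ = 3/2)
H(B) = 2*B/(-12 + B) (H(B) = (2*B)/(-12 + B) = 2*B/(-12 + B))
(v(-1) - 1*33)*H((6*(-4))*5) = (3/2 - 1*33)*(2*((6*(-4))*5)/(-12 + (6*(-4))*5)) = (3/2 - 33)*(2*(-24*5)/(-12 - 24*5)) = -63*(-120)/(-12 - 120) = -63*(-120)/(-132) = -63*(-120)*(-1)/132 = -63/2*20/11 = -630/11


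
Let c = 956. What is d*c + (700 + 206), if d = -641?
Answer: -611890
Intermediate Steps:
d*c + (700 + 206) = -641*956 + (700 + 206) = -612796 + 906 = -611890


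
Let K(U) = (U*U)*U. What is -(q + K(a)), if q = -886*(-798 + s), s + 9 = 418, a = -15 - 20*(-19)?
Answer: -48971779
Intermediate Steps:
a = 365 (a = -15 + 380 = 365)
s = 409 (s = -9 + 418 = 409)
K(U) = U**3 (K(U) = U**2*U = U**3)
q = 344654 (q = -886*(-798 + 409) = -886*(-389) = 344654)
-(q + K(a)) = -(344654 + 365**3) = -(344654 + 48627125) = -1*48971779 = -48971779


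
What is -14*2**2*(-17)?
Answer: 952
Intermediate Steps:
-14*2**2*(-17) = -14*4*(-17) = -56*(-17) = 952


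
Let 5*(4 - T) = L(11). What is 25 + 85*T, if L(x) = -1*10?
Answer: 535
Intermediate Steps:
L(x) = -10
T = 6 (T = 4 - ⅕*(-10) = 4 + 2 = 6)
25 + 85*T = 25 + 85*6 = 25 + 510 = 535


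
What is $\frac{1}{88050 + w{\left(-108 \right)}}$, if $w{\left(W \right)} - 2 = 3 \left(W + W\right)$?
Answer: $\frac{1}{87404} \approx 1.1441 \cdot 10^{-5}$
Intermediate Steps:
$w{\left(W \right)} = 2 + 6 W$ ($w{\left(W \right)} = 2 + 3 \left(W + W\right) = 2 + 3 \cdot 2 W = 2 + 6 W$)
$\frac{1}{88050 + w{\left(-108 \right)}} = \frac{1}{88050 + \left(2 + 6 \left(-108\right)\right)} = \frac{1}{88050 + \left(2 - 648\right)} = \frac{1}{88050 - 646} = \frac{1}{87404}$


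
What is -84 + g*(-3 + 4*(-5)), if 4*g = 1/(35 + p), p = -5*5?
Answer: -3383/40 ≈ -84.575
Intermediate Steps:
p = -25
g = 1/40 (g = 1/(4*(35 - 25)) = (1/4)/10 = (1/4)*(1/10) = 1/40 ≈ 0.025000)
-84 + g*(-3 + 4*(-5)) = -84 + (-3 + 4*(-5))/40 = -84 + (-3 - 20)/40 = -84 + (1/40)*(-23) = -84 - 23/40 = -3383/40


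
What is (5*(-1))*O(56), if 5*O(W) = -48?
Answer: 48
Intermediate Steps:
O(W) = -48/5 (O(W) = (1/5)*(-48) = -48/5)
(5*(-1))*O(56) = (5*(-1))*(-48/5) = -5*(-48/5) = 48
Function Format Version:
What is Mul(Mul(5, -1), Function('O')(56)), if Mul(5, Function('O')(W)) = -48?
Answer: 48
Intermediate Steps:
Function('O')(W) = Rational(-48, 5) (Function('O')(W) = Mul(Rational(1, 5), -48) = Rational(-48, 5))
Mul(Mul(5, -1), Function('O')(56)) = Mul(Mul(5, -1), Rational(-48, 5)) = Mul(-5, Rational(-48, 5)) = 48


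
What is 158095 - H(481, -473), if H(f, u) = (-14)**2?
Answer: 157899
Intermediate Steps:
H(f, u) = 196
158095 - H(481, -473) = 158095 - 1*196 = 158095 - 196 = 157899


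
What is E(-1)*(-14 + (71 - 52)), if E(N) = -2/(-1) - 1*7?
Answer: -25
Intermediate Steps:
E(N) = -5 (E(N) = -2*(-1) - 7 = 2 - 7 = -5)
E(-1)*(-14 + (71 - 52)) = -5*(-14 + (71 - 52)) = -5*(-14 + 19) = -5*5 = -25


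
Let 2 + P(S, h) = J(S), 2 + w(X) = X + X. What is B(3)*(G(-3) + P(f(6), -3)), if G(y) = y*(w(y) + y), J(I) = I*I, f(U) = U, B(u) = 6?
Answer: 402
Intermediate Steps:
w(X) = -2 + 2*X (w(X) = -2 + (X + X) = -2 + 2*X)
J(I) = I²
P(S, h) = -2 + S²
G(y) = y*(-2 + 3*y) (G(y) = y*((-2 + 2*y) + y) = y*(-2 + 3*y))
B(3)*(G(-3) + P(f(6), -3)) = 6*(-3*(-2 + 3*(-3)) + (-2 + 6²)) = 6*(-3*(-2 - 9) + (-2 + 36)) = 6*(-3*(-11) + 34) = 6*(33 + 34) = 6*67 = 402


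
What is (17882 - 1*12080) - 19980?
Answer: -14178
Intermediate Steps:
(17882 - 1*12080) - 19980 = (17882 - 12080) - 19980 = 5802 - 19980 = -14178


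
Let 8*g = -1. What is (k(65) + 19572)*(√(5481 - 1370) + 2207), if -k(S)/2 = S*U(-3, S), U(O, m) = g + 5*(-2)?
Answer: 184401471/4 + 83553*√4111/4 ≈ 4.7440e+7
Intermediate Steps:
g = -⅛ (g = (⅛)*(-1) = -⅛ ≈ -0.12500)
U(O, m) = -81/8 (U(O, m) = -⅛ + 5*(-2) = -⅛ - 10 = -81/8)
k(S) = 81*S/4 (k(S) = -2*S*(-81)/8 = -(-81)*S/4 = 81*S/4)
(k(65) + 19572)*(√(5481 - 1370) + 2207) = ((81/4)*65 + 19572)*(√(5481 - 1370) + 2207) = (5265/4 + 19572)*(√4111 + 2207) = 83553*(2207 + √4111)/4 = 184401471/4 + 83553*√4111/4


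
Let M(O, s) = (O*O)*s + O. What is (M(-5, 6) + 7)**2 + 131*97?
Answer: 35811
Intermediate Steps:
M(O, s) = O + s*O**2 (M(O, s) = O**2*s + O = s*O**2 + O = O + s*O**2)
(M(-5, 6) + 7)**2 + 131*97 = (-5*(1 - 5*6) + 7)**2 + 131*97 = (-5*(1 - 30) + 7)**2 + 12707 = (-5*(-29) + 7)**2 + 12707 = (145 + 7)**2 + 12707 = 152**2 + 12707 = 23104 + 12707 = 35811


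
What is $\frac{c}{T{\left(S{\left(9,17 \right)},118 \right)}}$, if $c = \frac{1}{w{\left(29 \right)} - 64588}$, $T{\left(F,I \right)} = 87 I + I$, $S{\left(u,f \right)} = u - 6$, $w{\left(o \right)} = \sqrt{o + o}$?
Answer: $- \frac{16147}{10829498744856} - \frac{\sqrt{58}}{43317994979424} \approx -1.4912 \cdot 10^{-9}$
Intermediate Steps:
$w{\left(o \right)} = \sqrt{2} \sqrt{o}$ ($w{\left(o \right)} = \sqrt{2 o} = \sqrt{2} \sqrt{o}$)
$S{\left(u,f \right)} = -6 + u$ ($S{\left(u,f \right)} = u - 6 = -6 + u$)
$T{\left(F,I \right)} = 88 I$
$c = \frac{1}{-64588 + \sqrt{58}}$ ($c = \frac{1}{\sqrt{2} \sqrt{29} - 64588} = \frac{1}{\sqrt{58} - 64588} = \frac{1}{-64588 + \sqrt{58}} \approx -1.5485 \cdot 10^{-5}$)
$\frac{c}{T{\left(S{\left(9,17 \right)},118 \right)}} = \frac{- \frac{32294}{2085804843} - \frac{\sqrt{58}}{4171609686}}{88 \cdot 118} = \frac{- \frac{32294}{2085804843} - \frac{\sqrt{58}}{4171609686}}{10384} = \left(- \frac{32294}{2085804843} - \frac{\sqrt{58}}{4171609686}\right) \frac{1}{10384} = - \frac{16147}{10829498744856} - \frac{\sqrt{58}}{43317994979424}$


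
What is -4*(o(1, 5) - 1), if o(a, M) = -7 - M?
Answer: 52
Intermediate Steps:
-4*(o(1, 5) - 1) = -4*((-7 - 1*5) - 1) = -4*((-7 - 5) - 1) = -4*(-12 - 1) = -4*(-13) = 52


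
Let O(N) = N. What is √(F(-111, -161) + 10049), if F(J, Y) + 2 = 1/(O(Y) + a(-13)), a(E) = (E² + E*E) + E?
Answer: √67556069/82 ≈ 100.23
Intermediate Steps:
a(E) = E + 2*E² (a(E) = (E² + E²) + E = 2*E² + E = E + 2*E²)
F(J, Y) = -2 + 1/(325 + Y) (F(J, Y) = -2 + 1/(Y - 13*(1 + 2*(-13))) = -2 + 1/(Y - 13*(1 - 26)) = -2 + 1/(Y - 13*(-25)) = -2 + 1/(Y + 325) = -2 + 1/(325 + Y))
√(F(-111, -161) + 10049) = √((-649 - 2*(-161))/(325 - 161) + 10049) = √((-649 + 322)/164 + 10049) = √((1/164)*(-327) + 10049) = √(-327/164 + 10049) = √(1647709/164) = √67556069/82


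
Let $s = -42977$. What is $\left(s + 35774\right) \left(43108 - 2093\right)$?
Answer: $-295431045$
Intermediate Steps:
$\left(s + 35774\right) \left(43108 - 2093\right) = \left(-42977 + 35774\right) \left(43108 - 2093\right) = \left(-7203\right) 41015 = -295431045$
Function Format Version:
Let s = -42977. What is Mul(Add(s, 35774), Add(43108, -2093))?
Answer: -295431045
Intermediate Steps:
Mul(Add(s, 35774), Add(43108, -2093)) = Mul(Add(-42977, 35774), Add(43108, -2093)) = Mul(-7203, 41015) = -295431045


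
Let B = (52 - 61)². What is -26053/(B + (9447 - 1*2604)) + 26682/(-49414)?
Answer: -736064555/171071268 ≈ -4.3027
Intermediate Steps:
B = 81 (B = (-9)² = 81)
-26053/(B + (9447 - 1*2604)) + 26682/(-49414) = -26053/(81 + (9447 - 1*2604)) + 26682/(-49414) = -26053/(81 + (9447 - 2604)) + 26682*(-1/49414) = -26053/(81 + 6843) - 13341/24707 = -26053/6924 - 13341/24707 = -736064555/171071268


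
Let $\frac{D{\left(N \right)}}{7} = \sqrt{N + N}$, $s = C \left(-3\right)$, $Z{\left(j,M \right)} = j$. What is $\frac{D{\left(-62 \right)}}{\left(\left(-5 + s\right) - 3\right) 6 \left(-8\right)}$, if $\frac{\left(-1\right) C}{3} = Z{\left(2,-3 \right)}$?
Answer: $- \frac{7 i \sqrt{31}}{240} \approx - 0.16239 i$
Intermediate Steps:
$C = -6$ ($C = \left(-3\right) 2 = -6$)
$s = 18$ ($s = \left(-6\right) \left(-3\right) = 18$)
$D{\left(N \right)} = 7 \sqrt{2} \sqrt{N}$ ($D{\left(N \right)} = 7 \sqrt{N + N} = 7 \sqrt{2 N} = 7 \sqrt{2} \sqrt{N}$)
$\frac{D{\left(-62 \right)}}{\left(\left(-5 + s\right) - 3\right) 6 \left(-8\right)} = \frac{7 \sqrt{2} \sqrt{-62}}{\left(\left(-5 + 18\right) - 3\right) 6 \left(-8\right)} = \frac{7 \sqrt{2} i \sqrt{62}}{\left(13 - 3\right) 6 \left(-8\right)} = \frac{14 i \sqrt{31}}{10 \cdot 6 \left(-8\right)} = \frac{14 i \sqrt{31}}{60 \left(-8\right)} = \frac{14 i \sqrt{31}}{-480} = 14 i \sqrt{31} \left(- \frac{1}{480}\right) = - \frac{7 i \sqrt{31}}{240}$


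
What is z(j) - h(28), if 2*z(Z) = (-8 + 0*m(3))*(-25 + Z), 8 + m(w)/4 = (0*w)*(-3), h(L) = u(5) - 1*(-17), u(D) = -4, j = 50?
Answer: -113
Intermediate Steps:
h(L) = 13 (h(L) = -4 - 1*(-17) = -4 + 17 = 13)
m(w) = -32 (m(w) = -32 + 4*((0*w)*(-3)) = -32 + 4*(0*(-3)) = -32 + 4*0 = -32 + 0 = -32)
z(Z) = 100 - 4*Z (z(Z) = ((-8 + 0*(-32))*(-25 + Z))/2 = ((-8 + 0)*(-25 + Z))/2 = (-8*(-25 + Z))/2 = (200 - 8*Z)/2 = 100 - 4*Z)
z(j) - h(28) = (100 - 4*50) - 1*13 = (100 - 200) - 13 = -100 - 13 = -113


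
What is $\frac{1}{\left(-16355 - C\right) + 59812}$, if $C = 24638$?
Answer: $\frac{1}{18819} \approx 5.3138 \cdot 10^{-5}$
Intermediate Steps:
$\frac{1}{\left(-16355 - C\right) + 59812} = \frac{1}{\left(-16355 - 24638\right) + 59812} = \frac{1}{-40993 + 59812} = \frac{1}{18819}$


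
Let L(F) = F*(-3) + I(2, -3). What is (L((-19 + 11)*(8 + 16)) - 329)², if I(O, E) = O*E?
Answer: 58081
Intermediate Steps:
I(O, E) = E*O
L(F) = -6 - 3*F (L(F) = F*(-3) - 3*2 = -3*F - 6 = -6 - 3*F)
(L((-19 + 11)*(8 + 16)) - 329)² = ((-6 - 3*(-19 + 11)*(8 + 16)) - 329)² = ((-6 - (-24)*24) - 329)² = ((-6 - 3*(-192)) - 329)² = ((-6 + 576) - 329)² = (570 - 329)² = 241² = 58081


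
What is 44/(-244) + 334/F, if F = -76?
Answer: -10605/2318 ≈ -4.5751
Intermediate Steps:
44/(-244) + 334/F = 44/(-244) + 334/(-76) = 44*(-1/244) + 334*(-1/76) = -11/61 - 167/38 = -10605/2318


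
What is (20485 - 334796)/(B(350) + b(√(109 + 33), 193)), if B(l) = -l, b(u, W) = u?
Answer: 55004425/61179 + 314311*√142/122358 ≈ 929.68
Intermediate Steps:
(20485 - 334796)/(B(350) + b(√(109 + 33), 193)) = (20485 - 334796)/(-1*350 + √(109 + 33)) = -314311/(-350 + √142)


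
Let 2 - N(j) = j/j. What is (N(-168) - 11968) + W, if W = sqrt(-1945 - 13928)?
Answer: -11967 + I*sqrt(15873) ≈ -11967.0 + 125.99*I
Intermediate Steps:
N(j) = 1 (N(j) = 2 - j/j = 2 - 1*1 = 2 - 1 = 1)
W = I*sqrt(15873) (W = sqrt(-15873) = I*sqrt(15873) ≈ 125.99*I)
(N(-168) - 11968) + W = (1 - 11968) + I*sqrt(15873) = -11967 + I*sqrt(15873)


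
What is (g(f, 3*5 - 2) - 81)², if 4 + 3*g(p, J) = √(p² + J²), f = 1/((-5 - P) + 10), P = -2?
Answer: (1729 - √8282)²/441 ≈ 6084.0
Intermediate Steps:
f = ⅐ (f = 1/((-5 - 1*(-2)) + 10) = 1/((-5 + 2) + 10) = 1/(-3 + 10) = 1/7 = ⅐ ≈ 0.14286)
g(p, J) = -4/3 + √(J² + p²)/3 (g(p, J) = -4/3 + √(p² + J²)/3 = -4/3 + √(J² + p²)/3)
(g(f, 3*5 - 2) - 81)² = ((-4/3 + √((3*5 - 2)² + (⅐)²)/3) - 81)² = ((-4/3 + √((15 - 2)² + 1/49)/3) - 81)² = ((-4/3 + √(13² + 1/49)/3) - 81)² = ((-4/3 + √(169 + 1/49)/3) - 81)² = ((-4/3 + √(8282/49)/3) - 81)² = ((-4/3 + (√8282/7)/3) - 81)² = ((-4/3 + √8282/21) - 81)² = (-247/3 + √8282/21)²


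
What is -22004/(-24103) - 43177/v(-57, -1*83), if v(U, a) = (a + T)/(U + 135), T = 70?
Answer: 6244193390/24103 ≈ 2.5906e+5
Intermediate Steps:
v(U, a) = (70 + a)/(135 + U) (v(U, a) = (a + 70)/(U + 135) = (70 + a)/(135 + U))
-22004/(-24103) - 43177/v(-57, -1*83) = -22004/(-24103) - 43177*(135 - 57)/(70 - 1*83) = -22004*(-1/24103) - 43177*78/(70 - 83) = 22004/24103 - 43177/((1/78)*(-13)) = 22004/24103 - 43177/(-⅙) = 22004/24103 - 43177*(-6) = 22004/24103 + 259062 = 6244193390/24103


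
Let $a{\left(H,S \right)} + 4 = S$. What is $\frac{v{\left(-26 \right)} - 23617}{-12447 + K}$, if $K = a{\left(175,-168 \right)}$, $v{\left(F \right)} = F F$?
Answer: $\frac{22941}{12619} \approx 1.818$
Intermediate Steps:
$v{\left(F \right)} = F^{2}$
$a{\left(H,S \right)} = -4 + S$
$K = -172$ ($K = -4 - 168 = -172$)
$\frac{v{\left(-26 \right)} - 23617}{-12447 + K} = \frac{\left(-26\right)^{2} - 23617}{-12447 - 172} = \frac{676 - 23617}{-12619} = \left(-22941\right) \left(- \frac{1}{12619}\right) = \frac{22941}{12619}$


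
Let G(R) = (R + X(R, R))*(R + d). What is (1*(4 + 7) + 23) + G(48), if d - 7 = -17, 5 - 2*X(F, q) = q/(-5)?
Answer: 10677/5 ≈ 2135.4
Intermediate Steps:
X(F, q) = 5/2 + q/10 (X(F, q) = 5/2 - q/(2*(-5)) = 5/2 - q*(-1)/(2*5) = 5/2 - (-1)*q/10 = 5/2 + q/10)
d = -10 (d = 7 - 17 = -10)
G(R) = (-10 + R)*(5/2 + 11*R/10) (G(R) = (R + (5/2 + R/10))*(R - 10) = (5/2 + 11*R/10)*(-10 + R) = (-10 + R)*(5/2 + 11*R/10))
(1*(4 + 7) + 23) + G(48) = (1*(4 + 7) + 23) + (-25 - 17/2*48 + (11/10)*48²) = (1*11 + 23) + (-25 - 408 + (11/10)*2304) = (11 + 23) + (-25 - 408 + 12672/5) = 34 + 10507/5 = 10677/5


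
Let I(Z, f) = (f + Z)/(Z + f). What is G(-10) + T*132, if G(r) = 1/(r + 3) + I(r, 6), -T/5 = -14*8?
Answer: 517446/7 ≈ 73921.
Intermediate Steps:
T = 560 (T = -(-70)*8 = -5*(-112) = 560)
I(Z, f) = 1 (I(Z, f) = (Z + f)/(Z + f) = 1)
G(r) = 1 + 1/(3 + r) (G(r) = 1/(r + 3) + 1 = 1/(3 + r) + 1 = 1 + 1/(3 + r))
G(-10) + T*132 = (4 - 10)/(3 - 10) + 560*132 = -6/(-7) + 73920 = -⅐*(-6) + 73920 = 6/7 + 73920 = 517446/7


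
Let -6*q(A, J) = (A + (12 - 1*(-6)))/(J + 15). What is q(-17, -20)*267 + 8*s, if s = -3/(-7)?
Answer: 863/70 ≈ 12.329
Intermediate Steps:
q(A, J) = -(18 + A)/(6*(15 + J)) (q(A, J) = -(A + (12 - 1*(-6)))/(6*(J + 15)) = -(A + (12 + 6))/(6*(15 + J)) = -(A + 18)/(6*(15 + J)) = -(18 + A)/(6*(15 + J)))
s = 3/7 (s = -3*(-1/7) = 3/7 ≈ 0.42857)
q(-17, -20)*267 + 8*s = ((-18 - 1*(-17))/(6*(15 - 20)))*267 + 8*(3/7) = ((1/6)*(-18 + 17)/(-5))*267 + 24/7 = ((1/6)*(-1/5)*(-1))*267 + 24/7 = (1/30)*267 + 24/7 = 89/10 + 24/7 = 863/70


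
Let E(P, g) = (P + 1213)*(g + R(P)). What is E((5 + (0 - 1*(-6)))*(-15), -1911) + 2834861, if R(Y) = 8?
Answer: 840517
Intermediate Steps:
E(P, g) = (8 + g)*(1213 + P) (E(P, g) = (P + 1213)*(g + 8) = (1213 + P)*(8 + g) = (8 + g)*(1213 + P))
E((5 + (0 - 1*(-6)))*(-15), -1911) + 2834861 = (9704 + 8*((5 + (0 - 1*(-6)))*(-15)) + 1213*(-1911) + ((5 + (0 - 1*(-6)))*(-15))*(-1911)) + 2834861 = (9704 + 8*((5 + (0 + 6))*(-15)) - 2318043 + ((5 + (0 + 6))*(-15))*(-1911)) + 2834861 = (9704 + 8*((5 + 6)*(-15)) - 2318043 + ((5 + 6)*(-15))*(-1911)) + 2834861 = (9704 + 8*(11*(-15)) - 2318043 + (11*(-15))*(-1911)) + 2834861 = (9704 + 8*(-165) - 2318043 - 165*(-1911)) + 2834861 = (9704 - 1320 - 2318043 + 315315) + 2834861 = -1994344 + 2834861 = 840517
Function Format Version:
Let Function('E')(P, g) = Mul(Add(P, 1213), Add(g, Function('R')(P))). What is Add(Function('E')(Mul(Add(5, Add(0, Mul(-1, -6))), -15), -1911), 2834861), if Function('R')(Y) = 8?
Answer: 840517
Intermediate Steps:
Function('E')(P, g) = Mul(Add(8, g), Add(1213, P)) (Function('E')(P, g) = Mul(Add(P, 1213), Add(g, 8)) = Mul(Add(1213, P), Add(8, g)) = Mul(Add(8, g), Add(1213, P)))
Add(Function('E')(Mul(Add(5, Add(0, Mul(-1, -6))), -15), -1911), 2834861) = Add(Add(9704, Mul(8, Mul(Add(5, Add(0, Mul(-1, -6))), -15)), Mul(1213, -1911), Mul(Mul(Add(5, Add(0, Mul(-1, -6))), -15), -1911)), 2834861) = Add(Add(9704, Mul(8, Mul(Add(5, Add(0, 6)), -15)), -2318043, Mul(Mul(Add(5, Add(0, 6)), -15), -1911)), 2834861) = Add(Add(9704, Mul(8, Mul(Add(5, 6), -15)), -2318043, Mul(Mul(Add(5, 6), -15), -1911)), 2834861) = Add(Add(9704, Mul(8, Mul(11, -15)), -2318043, Mul(Mul(11, -15), -1911)), 2834861) = Add(Add(9704, Mul(8, -165), -2318043, Mul(-165, -1911)), 2834861) = Add(Add(9704, -1320, -2318043, 315315), 2834861) = Add(-1994344, 2834861) = 840517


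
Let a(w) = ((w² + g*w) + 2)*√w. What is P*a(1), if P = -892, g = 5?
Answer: -7136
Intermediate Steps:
a(w) = √w*(2 + w² + 5*w) (a(w) = ((w² + 5*w) + 2)*√w = (2 + w² + 5*w)*√w = √w*(2 + w² + 5*w))
P*a(1) = -892*√1*(2 + 1² + 5*1) = -892*(2 + 1 + 5) = -892*8 = -7136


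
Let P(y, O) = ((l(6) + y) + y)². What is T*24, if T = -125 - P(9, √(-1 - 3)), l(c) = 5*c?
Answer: -58296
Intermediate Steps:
P(y, O) = (30 + 2*y)² (P(y, O) = ((5*6 + y) + y)² = ((30 + y) + y)² = (30 + 2*y)²)
T = -2429 (T = -125 - 4*(15 + 9)² = -125 - 4*24² = -125 - 4*576 = -125 - 1*2304 = -125 - 2304 = -2429)
T*24 = -2429*24 = -58296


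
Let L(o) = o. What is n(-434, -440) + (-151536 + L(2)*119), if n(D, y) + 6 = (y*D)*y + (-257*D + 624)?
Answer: -84061542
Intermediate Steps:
n(D, y) = 618 - 257*D + D*y² (n(D, y) = -6 + ((y*D)*y + (-257*D + 624)) = -6 + ((D*y)*y + (624 - 257*D)) = -6 + (D*y² + (624 - 257*D)) = -6 + (624 - 257*D + D*y²) = 618 - 257*D + D*y²)
n(-434, -440) + (-151536 + L(2)*119) = (618 - 257*(-434) - 434*(-440)²) + (-151536 + 2*119) = (618 + 111538 - 434*193600) + (-151536 + 238) = (618 + 111538 - 84022400) - 151298 = -83910244 - 151298 = -84061542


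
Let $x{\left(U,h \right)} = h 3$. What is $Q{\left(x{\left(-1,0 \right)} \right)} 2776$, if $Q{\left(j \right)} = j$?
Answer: $0$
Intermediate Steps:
$x{\left(U,h \right)} = 3 h$
$Q{\left(x{\left(-1,0 \right)} \right)} 2776 = 3 \cdot 0 \cdot 2776 = 0 \cdot 2776 = 0$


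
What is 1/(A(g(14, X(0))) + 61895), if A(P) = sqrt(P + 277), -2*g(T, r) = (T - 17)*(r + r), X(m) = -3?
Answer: 61895/3830990757 - 2*sqrt(67)/3830990757 ≈ 1.6152e-5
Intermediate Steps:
g(T, r) = -r*(-17 + T) (g(T, r) = -(T - 17)*(r + r)/2 = -(-17 + T)*2*r/2 = -r*(-17 + T))
A(P) = sqrt(277 + P)
1/(A(g(14, X(0))) + 61895) = 1/(sqrt(277 - 3*(17 - 1*14)) + 61895) = 1/(sqrt(277 - 3*(17 - 14)) + 61895) = 1/(sqrt(277 - 3*3) + 61895) = 1/(sqrt(277 - 9) + 61895) = 1/(sqrt(268) + 61895) = 1/(2*sqrt(67) + 61895) = 1/(61895 + 2*sqrt(67))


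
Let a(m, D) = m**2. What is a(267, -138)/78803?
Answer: 71289/78803 ≈ 0.90465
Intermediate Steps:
a(267, -138)/78803 = 267**2/78803 = 71289*(1/78803) = 71289/78803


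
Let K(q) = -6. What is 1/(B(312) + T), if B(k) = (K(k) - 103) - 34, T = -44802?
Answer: -1/44945 ≈ -2.2249e-5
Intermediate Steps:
B(k) = -143 (B(k) = (-6 - 103) - 34 = -109 - 34 = -143)
1/(B(312) + T) = 1/(-143 - 44802) = 1/(-44945) = -1/44945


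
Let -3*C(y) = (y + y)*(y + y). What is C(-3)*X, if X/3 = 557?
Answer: -20052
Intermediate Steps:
X = 1671 (X = 3*557 = 1671)
C(y) = -4*y**2/3 (C(y) = -(y + y)*(y + y)/3 = -2*y*2*y/3 = -4*y**2/3)
C(-3)*X = -4/3*(-3)**2*1671 = -4/3*9*1671 = -12*1671 = -20052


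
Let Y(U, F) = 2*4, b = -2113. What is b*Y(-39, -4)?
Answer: -16904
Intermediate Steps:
Y(U, F) = 8
b*Y(-39, -4) = -2113*8 = -16904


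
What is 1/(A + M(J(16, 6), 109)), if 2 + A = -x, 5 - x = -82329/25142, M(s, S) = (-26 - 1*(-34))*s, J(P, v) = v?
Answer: 1934/72961 ≈ 0.026507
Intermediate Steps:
M(s, S) = 8*s (M(s, S) = (-26 + 34)*s = 8*s)
x = 16003/1934 (x = 5 - (-82329)/25142 = 5 - 1*(-6333/1934) = 5 + 6333/1934 = 16003/1934 ≈ 8.2746)
A = -19871/1934 (A = -2 - 1*16003/1934 = -2 - 16003/1934 = -19871/1934 ≈ -10.275)
1/(A + M(J(16, 6), 109)) = 1/(-19871/1934 + 8*6) = 1/(-19871/1934 + 48) = 1/(72961/1934) = 1934/72961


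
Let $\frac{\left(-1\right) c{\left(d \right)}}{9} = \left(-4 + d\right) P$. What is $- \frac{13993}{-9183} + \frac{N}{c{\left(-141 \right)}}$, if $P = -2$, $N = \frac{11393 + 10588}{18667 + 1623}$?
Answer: $\frac{82313783353}{54033690300} \approx 1.5234$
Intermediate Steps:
$N = \frac{21981}{20290} \approx 1.0833$
$c{\left(d \right)} = -72 + 18 d$ ($c{\left(d \right)} = - 9 \left(-4 + d\right) \left(-2\right) = - 9 \left(8 - 2 d\right) = -72 + 18 d$)
$- \frac{13993}{-9183} + \frac{N}{c{\left(-141 \right)}} = - \frac{13993}{-9183} + \frac{21981}{20290 \left(-72 + 18 \left(-141\right)\right)} = \left(-13993\right) \left(- \frac{1}{9183}\right) + \frac{21981}{20290 \left(-72 - 2538\right)} = \frac{13993}{9183} + \frac{21981}{20290 \left(-2610\right)} = \frac{13993}{9183} + \frac{21981}{20290} \left(- \frac{1}{2610}\right) = \frac{13993}{9183} - \frac{7327}{17652300} = \frac{82313783353}{54033690300}$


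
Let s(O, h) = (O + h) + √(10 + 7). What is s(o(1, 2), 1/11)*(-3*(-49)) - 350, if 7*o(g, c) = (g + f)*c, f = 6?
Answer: -469/11 + 147*√17 ≈ 563.46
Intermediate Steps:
o(g, c) = c*(6 + g)/7 (o(g, c) = ((g + 6)*c)/7 = ((6 + g)*c)/7 = (c*(6 + g))/7 = c*(6 + g)/7)
s(O, h) = O + h + √17 (s(O, h) = (O + h) + √17 = O + h + √17)
s(o(1, 2), 1/11)*(-3*(-49)) - 350 = ((⅐)*2*(6 + 1) + 1/11 + √17)*(-3*(-49)) - 350 = ((⅐)*2*7 + 1*(1/11) + √17)*147 - 350 = (2 + 1/11 + √17)*147 - 350 = (23/11 + √17)*147 - 350 = (3381/11 + 147*√17) - 350 = -469/11 + 147*√17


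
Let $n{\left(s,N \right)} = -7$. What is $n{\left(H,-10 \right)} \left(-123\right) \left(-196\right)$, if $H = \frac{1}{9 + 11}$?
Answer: $-168756$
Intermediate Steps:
$H = \frac{1}{20} \approx 0.05$
$n{\left(H,-10 \right)} \left(-123\right) \left(-196\right) = \left(-7\right) \left(-123\right) \left(-196\right) = 861 \left(-196\right) = -168756$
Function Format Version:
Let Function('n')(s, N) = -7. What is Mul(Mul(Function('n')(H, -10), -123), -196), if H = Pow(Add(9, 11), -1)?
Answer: -168756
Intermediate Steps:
H = Rational(1, 20) (H = Pow(20, -1) = Rational(1, 20) ≈ 0.050000)
Mul(Mul(Function('n')(H, -10), -123), -196) = Mul(Mul(-7, -123), -196) = Mul(861, -196) = -168756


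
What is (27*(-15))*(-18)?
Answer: 7290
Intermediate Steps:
(27*(-15))*(-18) = -405*(-18) = 7290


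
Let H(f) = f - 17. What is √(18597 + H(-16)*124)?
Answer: √14505 ≈ 120.44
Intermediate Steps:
H(f) = -17 + f
√(18597 + H(-16)*124) = √(18597 + (-17 - 16)*124) = √(18597 - 33*124) = √(18597 - 4092) = √14505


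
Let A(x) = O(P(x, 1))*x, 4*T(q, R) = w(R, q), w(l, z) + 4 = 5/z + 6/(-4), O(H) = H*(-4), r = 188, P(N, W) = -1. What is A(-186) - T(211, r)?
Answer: -1253561/1688 ≈ -742.63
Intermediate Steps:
O(H) = -4*H
w(l, z) = -11/2 + 5/z (w(l, z) = -4 + (5/z + 6/(-4)) = -4 + (5/z + 6*(-¼)) = -4 + (5/z - 3/2) = -4 + (-3/2 + 5/z) = -11/2 + 5/z)
T(q, R) = -11/8 + 5/(4*q) (T(q, R) = (-11/2 + 5/q)/4 = -11/8 + 5/(4*q))
A(x) = 4*x (A(x) = (-4*(-1))*x = 4*x)
A(-186) - T(211, r) = 4*(-186) - (10 - 11*211)/(8*211) = -744 - (10 - 2321)/(8*211) = -744 - (-2311)/(8*211) = -744 - 1*(-2311/1688) = -744 + 2311/1688 = -1253561/1688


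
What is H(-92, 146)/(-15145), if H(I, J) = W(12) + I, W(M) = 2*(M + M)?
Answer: 44/15145 ≈ 0.0029052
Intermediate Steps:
W(M) = 4*M (W(M) = 2*(2*M) = 4*M)
H(I, J) = 48 + I (H(I, J) = 4*12 + I = 48 + I)
H(-92, 146)/(-15145) = (48 - 92)/(-15145) = -44*(-1/15145) = 44/15145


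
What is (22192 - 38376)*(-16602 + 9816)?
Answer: 109824624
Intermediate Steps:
(22192 - 38376)*(-16602 + 9816) = -16184*(-6786) = 109824624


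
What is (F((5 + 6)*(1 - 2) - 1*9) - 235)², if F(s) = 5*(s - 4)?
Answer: 126025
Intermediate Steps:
F(s) = -20 + 5*s (F(s) = 5*(-4 + s) = -20 + 5*s)
(F((5 + 6)*(1 - 2) - 1*9) - 235)² = ((-20 + 5*((5 + 6)*(1 - 2) - 1*9)) - 235)² = ((-20 + 5*(11*(-1) - 9)) - 235)² = ((-20 + 5*(-11 - 9)) - 235)² = ((-20 + 5*(-20)) - 235)² = ((-20 - 100) - 235)² = (-120 - 235)² = (-355)² = 126025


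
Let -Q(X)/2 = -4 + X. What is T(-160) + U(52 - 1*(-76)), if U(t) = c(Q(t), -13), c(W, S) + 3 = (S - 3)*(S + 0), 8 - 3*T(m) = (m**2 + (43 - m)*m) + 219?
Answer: 2428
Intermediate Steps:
T(m) = -211/3 - m**2/3 - m*(43 - m)/3 (T(m) = 8/3 - ((m**2 + (43 - m)*m) + 219)/3 = 8/3 - ((m**2 + m*(43 - m)) + 219)/3 = 8/3 - (219 + m**2 + m*(43 - m))/3 = 8/3 + (-73 - m**2/3 - m*(43 - m)/3) = -211/3 - m**2/3 - m*(43 - m)/3)
Q(X) = 8 - 2*X (Q(X) = -2*(-4 + X) = 8 - 2*X)
c(W, S) = -3 + S*(-3 + S) (c(W, S) = -3 + (S - 3)*(S + 0) = -3 + (-3 + S)*S = -3 + S*(-3 + S))
U(t) = 205 (U(t) = -3 + (-13)**2 - 3*(-13) = -3 + 169 + 39 = 205)
T(-160) + U(52 - 1*(-76)) = (-211/3 - 43/3*(-160)) + 205 = (-211/3 + 6880/3) + 205 = 2223 + 205 = 2428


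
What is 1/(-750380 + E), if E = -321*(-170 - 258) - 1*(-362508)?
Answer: -1/250484 ≈ -3.9923e-6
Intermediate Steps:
E = 499896 (E = -321*(-428) + 362508 = 137388 + 362508 = 499896)
1/(-750380 + E) = 1/(-750380 + 499896) = 1/(-250484) = -1/250484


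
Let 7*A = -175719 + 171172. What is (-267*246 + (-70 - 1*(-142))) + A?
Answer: -463817/7 ≈ -66260.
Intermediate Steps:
A = -4547/7 (A = (-175719 + 171172)/7 = (⅐)*(-4547) = -4547/7 ≈ -649.57)
(-267*246 + (-70 - 1*(-142))) + A = (-267*246 + (-70 - 1*(-142))) - 4547/7 = (-65682 + (-70 + 142)) - 4547/7 = (-65682 + 72) - 4547/7 = -65610 - 4547/7 = -463817/7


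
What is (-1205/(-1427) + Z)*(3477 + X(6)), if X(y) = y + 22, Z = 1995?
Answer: 9982485350/1427 ≈ 6.9954e+6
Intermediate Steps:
X(y) = 22 + y
(-1205/(-1427) + Z)*(3477 + X(6)) = (-1205/(-1427) + 1995)*(3477 + (22 + 6)) = (-1205*(-1/1427) + 1995)*(3477 + 28) = (1205/1427 + 1995)*3505 = (2848070/1427)*3505 = 9982485350/1427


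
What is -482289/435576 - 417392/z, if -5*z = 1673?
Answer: 302740939821/242906216 ≈ 1246.3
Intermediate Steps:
z = -1673/5 (z = -1/5*1673 = -1673/5 ≈ -334.60)
-482289/435576 - 417392/z = -482289/435576 - 417392/(-1673/5) = -482289*1/435576 - 417392*(-5/1673) = -160763/145192 + 2086960/1673 = 302740939821/242906216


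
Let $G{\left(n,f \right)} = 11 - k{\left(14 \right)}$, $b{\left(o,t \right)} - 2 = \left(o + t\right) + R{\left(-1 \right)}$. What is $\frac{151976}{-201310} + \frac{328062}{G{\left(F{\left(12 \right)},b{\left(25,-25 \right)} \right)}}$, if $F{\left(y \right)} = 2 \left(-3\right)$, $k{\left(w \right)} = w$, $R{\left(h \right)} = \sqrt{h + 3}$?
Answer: $- \frac{11007102858}{100655} \approx -1.0935 \cdot 10^{5}$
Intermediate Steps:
$R{\left(h \right)} = \sqrt{3 + h}$
$F{\left(y \right)} = -6$
$b{\left(o,t \right)} = 2 + o + t + \sqrt{2}$ ($b{\left(o,t \right)} = 2 + \left(\left(o + t\right) + \sqrt{3 - 1}\right) = 2 + \left(\left(o + t\right) + \sqrt{2}\right) = 2 + \left(o + t + \sqrt{2}\right) = 2 + o + t + \sqrt{2}$)
$G{\left(n,f \right)} = -3$ ($G{\left(n,f \right)} = 11 - 14 = -3$)
$\frac{151976}{-201310} + \frac{328062}{G{\left(F{\left(12 \right)},b{\left(25,-25 \right)} \right)}} = \frac{151976}{-201310} + \frac{328062}{-3} = 151976 \left(- \frac{1}{201310}\right) + 328062 \left(- \frac{1}{3}\right) = - \frac{75988}{100655} - 109354 = - \frac{11007102858}{100655}$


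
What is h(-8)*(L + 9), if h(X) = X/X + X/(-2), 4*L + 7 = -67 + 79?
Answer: 205/4 ≈ 51.250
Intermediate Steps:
L = 5/4 (L = -7/4 + (-67 + 79)/4 = -7/4 + (¼)*12 = -7/4 + 3 = 5/4 ≈ 1.2500)
h(X) = 1 - X/2 (h(X) = 1 + X*(-½) = 1 - X/2)
h(-8)*(L + 9) = (1 - ½*(-8))*(5/4 + 9) = (1 + 4)*(41/4) = 5*(41/4) = 205/4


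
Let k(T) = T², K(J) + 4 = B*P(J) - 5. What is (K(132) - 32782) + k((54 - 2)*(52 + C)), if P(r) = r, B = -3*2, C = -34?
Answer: 842513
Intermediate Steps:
B = -6
K(J) = -9 - 6*J (K(J) = -4 + (-6*J - 5) = -4 + (-5 - 6*J) = -9 - 6*J)
(K(132) - 32782) + k((54 - 2)*(52 + C)) = ((-9 - 6*132) - 32782) + ((54 - 2)*(52 - 34))² = ((-9 - 792) - 32782) + (52*18)² = (-801 - 32782) + 936² = -33583 + 876096 = 842513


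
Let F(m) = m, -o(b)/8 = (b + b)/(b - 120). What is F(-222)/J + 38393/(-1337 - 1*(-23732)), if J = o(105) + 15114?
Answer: 289800064/170493135 ≈ 1.6998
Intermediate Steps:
o(b) = -16*b/(-120 + b) (o(b) = -8*(b + b)/(b - 120) = -8*2*b/(-120 + b) = -16*b/(-120 + b))
J = 15226 (J = -16*105/(-120 + 105) + 15114 = -16*105/(-15) + 15114 = -16*105*(-1/15) + 15114 = 112 + 15114 = 15226)
F(-222)/J + 38393/(-1337 - 1*(-23732)) = -222/15226 + 38393/(-1337 - 1*(-23732)) = -222*1/15226 + 38393/(-1337 + 23732) = -111/7613 + 38393/22395 = 289800064/170493135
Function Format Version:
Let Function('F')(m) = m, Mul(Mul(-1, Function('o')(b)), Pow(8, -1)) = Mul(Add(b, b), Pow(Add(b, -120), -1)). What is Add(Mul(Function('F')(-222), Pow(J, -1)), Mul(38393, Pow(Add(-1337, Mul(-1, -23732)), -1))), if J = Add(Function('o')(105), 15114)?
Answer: Rational(289800064, 170493135) ≈ 1.6998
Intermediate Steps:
Function('o')(b) = Mul(-16, b, Pow(Add(-120, b), -1)) (Function('o')(b) = Mul(-8, Mul(Add(b, b), Pow(Add(b, -120), -1))) = Mul(-8, Mul(Mul(2, b), Pow(Add(-120, b), -1))) = Mul(-8, Mul(2, b, Pow(Add(-120, b), -1))) = Mul(-16, b, Pow(Add(-120, b), -1)))
J = 15226 (J = Add(Mul(-16, 105, Pow(Add(-120, 105), -1)), 15114) = Add(Mul(-16, 105, Pow(-15, -1)), 15114) = Add(Mul(-16, 105, Rational(-1, 15)), 15114) = Add(112, 15114) = 15226)
Add(Mul(Function('F')(-222), Pow(J, -1)), Mul(38393, Pow(Add(-1337, Mul(-1, -23732)), -1))) = Add(Mul(-222, Pow(15226, -1)), Mul(38393, Pow(Add(-1337, Mul(-1, -23732)), -1))) = Add(Mul(-222, Rational(1, 15226)), Mul(38393, Pow(Add(-1337, 23732), -1))) = Add(Rational(-111, 7613), Mul(38393, Pow(22395, -1))) = Add(Rational(-111, 7613), Mul(38393, Rational(1, 22395))) = Add(Rational(-111, 7613), Rational(38393, 22395)) = Rational(289800064, 170493135)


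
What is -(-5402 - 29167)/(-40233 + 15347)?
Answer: -1503/1082 ≈ -1.3891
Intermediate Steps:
-(-5402 - 29167)/(-40233 + 15347) = -(-34569)/(-24886) = -(-34569)*(-1)/24886 = -1*1503/1082 = -1503/1082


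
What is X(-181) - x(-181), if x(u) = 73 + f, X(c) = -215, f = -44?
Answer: -244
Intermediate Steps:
x(u) = 29 (x(u) = 73 - 44 = 29)
X(-181) - x(-181) = -215 - 1*29 = -215 - 29 = -244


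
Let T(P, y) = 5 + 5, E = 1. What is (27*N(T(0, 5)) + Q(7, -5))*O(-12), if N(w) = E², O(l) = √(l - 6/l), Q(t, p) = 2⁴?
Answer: 43*I*√46/2 ≈ 145.82*I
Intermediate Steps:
T(P, y) = 10
Q(t, p) = 16
N(w) = 1 (N(w) = 1² = 1)
(27*N(T(0, 5)) + Q(7, -5))*O(-12) = (27*1 + 16)*√(-12 - 6/(-12)) = (27 + 16)*√(-12 - 6*(-1/12)) = 43*√(-12 + ½) = 43*√(-23/2) = 43*(I*√46/2) = 43*I*√46/2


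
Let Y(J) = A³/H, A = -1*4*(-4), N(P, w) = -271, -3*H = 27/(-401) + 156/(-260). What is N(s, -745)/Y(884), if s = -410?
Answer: -60433/4106240 ≈ -0.014717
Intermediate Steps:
H = 446/2005 (H = -(27/(-401) + 156/(-260))/3 = -(27*(-1/401) + 156*(-1/260))/3 = -(-27/401 - ⅗)/3 = -⅓*(-1338/2005) = 446/2005 ≈ 0.22244)
A = 16 (A = -4*(-4) = 16)
Y(J) = 4106240/223 (Y(J) = 16³/(446/2005) = 4096*(2005/446) = 4106240/223)
N(s, -745)/Y(884) = -271/4106240/223 = -271*223/4106240 = -60433/4106240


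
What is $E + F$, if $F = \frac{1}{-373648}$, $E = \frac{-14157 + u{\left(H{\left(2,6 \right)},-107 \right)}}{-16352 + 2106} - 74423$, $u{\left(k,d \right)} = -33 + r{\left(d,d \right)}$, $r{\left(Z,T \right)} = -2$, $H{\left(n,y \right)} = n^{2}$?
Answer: $- \frac{198073768956707}{2661494704} \approx -74422.0$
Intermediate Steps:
$u{\left(k,d \right)} = -35$ ($u{\left(k,d \right)} = -33 - 2 = -35$)
$E = - \frac{530107933}{7123}$ ($E = \frac{-14157 - 35}{-16352 + 2106} - 74423 = - \frac{14192}{-14246} - 74423 = \left(-14192\right) \left(- \frac{1}{14246}\right) - 74423 = \frac{7096}{7123} - 74423 = - \frac{530107933}{7123} \approx -74422.0$)
$F = - \frac{1}{373648} \approx -2.6763 \cdot 10^{-6}$
$E + F = - \frac{530107933}{7123} - \frac{1}{373648} = - \frac{198073768956707}{2661494704}$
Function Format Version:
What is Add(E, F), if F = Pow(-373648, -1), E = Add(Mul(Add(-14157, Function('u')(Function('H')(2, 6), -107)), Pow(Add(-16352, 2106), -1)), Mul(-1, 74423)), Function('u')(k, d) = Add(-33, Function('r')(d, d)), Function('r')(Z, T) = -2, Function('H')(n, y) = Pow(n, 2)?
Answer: Rational(-198073768956707, 2661494704) ≈ -74422.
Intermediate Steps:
Function('u')(k, d) = -35 (Function('u')(k, d) = Add(-33, -2) = -35)
E = Rational(-530107933, 7123) (E = Add(Mul(Add(-14157, -35), Pow(Add(-16352, 2106), -1)), Mul(-1, 74423)) = Add(Mul(-14192, Pow(-14246, -1)), -74423) = Add(Mul(-14192, Rational(-1, 14246)), -74423) = Add(Rational(7096, 7123), -74423) = Rational(-530107933, 7123) ≈ -74422.)
F = Rational(-1, 373648) ≈ -2.6763e-6
Add(E, F) = Add(Rational(-530107933, 7123), Rational(-1, 373648)) = Rational(-198073768956707, 2661494704)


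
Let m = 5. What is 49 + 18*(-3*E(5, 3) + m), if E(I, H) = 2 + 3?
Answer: -131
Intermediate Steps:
E(I, H) = 5
49 + 18*(-3*E(5, 3) + m) = 49 + 18*(-3*5 + 5) = 49 + 18*(-15 + 5) = 49 + 18*(-10) = 49 - 180 = -131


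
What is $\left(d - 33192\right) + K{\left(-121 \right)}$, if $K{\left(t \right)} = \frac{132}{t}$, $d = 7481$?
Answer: $- \frac{282833}{11} \approx -25712.0$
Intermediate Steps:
$\left(d - 33192\right) + K{\left(-121 \right)} = \left(7481 - 33192\right) + \frac{132}{-121} = -25711 + 132 \left(- \frac{1}{121}\right) = -25711 - \frac{12}{11} = - \frac{282833}{11}$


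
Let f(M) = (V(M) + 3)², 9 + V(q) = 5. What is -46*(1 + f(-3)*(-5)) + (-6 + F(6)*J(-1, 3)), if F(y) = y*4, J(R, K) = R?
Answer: 154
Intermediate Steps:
V(q) = -4 (V(q) = -9 + 5 = -4)
f(M) = 1 (f(M) = (-4 + 3)² = (-1)² = 1)
F(y) = 4*y
-46*(1 + f(-3)*(-5)) + (-6 + F(6)*J(-1, 3)) = -46*(1 + 1*(-5)) + (-6 + (4*6)*(-1)) = -46*(1 - 5) + (-6 + 24*(-1)) = -46*(-4) + (-6 - 24) = 184 - 30 = 154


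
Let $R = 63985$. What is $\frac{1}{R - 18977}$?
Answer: $\frac{1}{45008} \approx 2.2218 \cdot 10^{-5}$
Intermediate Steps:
$\frac{1}{R - 18977} = \frac{1}{63985 - 18977} = \frac{1}{45008}$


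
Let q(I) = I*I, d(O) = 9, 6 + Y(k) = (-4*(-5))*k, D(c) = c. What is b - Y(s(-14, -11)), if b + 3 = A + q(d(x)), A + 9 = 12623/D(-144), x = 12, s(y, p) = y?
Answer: 38497/144 ≈ 267.34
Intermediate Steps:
Y(k) = -6 + 20*k (Y(k) = -6 + (-4*(-5))*k = -6 + 20*k)
A = -13919/144 (A = -9 + 12623/(-144) = -9 + 12623*(-1/144) = -9 - 12623/144 = -13919/144 ≈ -96.660)
q(I) = I²
b = -2687/144 (b = -3 + (-13919/144 + 9²) = -3 + (-13919/144 + 81) = -3 - 2255/144 = -2687/144 ≈ -18.660)
b - Y(s(-14, -11)) = -2687/144 - (-6 + 20*(-14)) = -2687/144 - (-6 - 280) = -2687/144 - 1*(-286) = -2687/144 + 286 = 38497/144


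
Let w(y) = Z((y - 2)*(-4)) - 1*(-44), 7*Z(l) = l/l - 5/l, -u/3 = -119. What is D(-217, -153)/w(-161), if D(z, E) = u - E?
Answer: 2327640/201463 ≈ 11.554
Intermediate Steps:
u = 357 (u = -3*(-119) = 357)
D(z, E) = 357 - E
Z(l) = 1/7 - 5/(7*l) (Z(l) = (l/l - 5/l)/7 = (1 - 5/l)/7 = 1/7 - 5/(7*l))
w(y) = 44 + (3 - 4*y)/(7*(8 - 4*y)) (w(y) = (-5 + (y - 2)*(-4))/(7*(((y - 2)*(-4)))) - 1*(-44) = (-5 + (-2 + y)*(-4))/(7*(((-2 + y)*(-4)))) + 44 = (-5 + (8 - 4*y))/(7*(8 - 4*y)) + 44 = (3 - 4*y)/(7*(8 - 4*y)) + 44 = 44 + (3 - 4*y)/(7*(8 - 4*y)))
D(-217, -153)/w(-161) = (357 - 1*(-153))/(((-2467 + 1236*(-161))/(28*(-2 - 161)))) = (357 + 153)/(((1/28)*(-2467 - 198996)/(-163))) = 510/(((1/28)*(-1/163)*(-201463))) = 510/(201463/4564) = 510*(4564/201463) = 2327640/201463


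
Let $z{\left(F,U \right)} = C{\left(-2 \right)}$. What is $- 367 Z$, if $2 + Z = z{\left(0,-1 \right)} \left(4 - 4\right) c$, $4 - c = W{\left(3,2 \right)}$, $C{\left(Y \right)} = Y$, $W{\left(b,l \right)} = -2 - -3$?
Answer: $734$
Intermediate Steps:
$W{\left(b,l \right)} = 1$ ($W{\left(b,l \right)} = -2 + 3 = 1$)
$c = 3$ ($c = 4 - 1 = 3$)
$z{\left(F,U \right)} = -2$
$Z = -2$ ($Z = -2 + - 2 \left(4 - 4\right) 3 = -2 + \left(-2\right) 0 \cdot 3 = -2 + 0 \cdot 3 = -2 + 0 = -2$)
$- 367 Z = \left(-367\right) \left(-2\right) = 734$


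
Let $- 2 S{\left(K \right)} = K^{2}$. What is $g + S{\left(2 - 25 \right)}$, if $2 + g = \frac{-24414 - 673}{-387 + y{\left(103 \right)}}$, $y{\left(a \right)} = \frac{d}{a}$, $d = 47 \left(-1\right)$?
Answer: $- \frac{8051521}{39908} \approx -201.75$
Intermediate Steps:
$d = -47$
$y{\left(a \right)} = - \frac{47}{a}$
$g = \frac{2504145}{39908}$ ($g = -2 + \frac{-24414 - 673}{-387 - \frac{47}{103}} = -2 - \frac{25087}{-387 - \frac{47}{103}} = -2 - \frac{25087}{- \frac{39908}{103}} = -2 - - \frac{2583961}{39908} = -2 + \frac{2583961}{39908} = \frac{2504145}{39908} \approx 62.748$)
$S{\left(K \right)} = - \frac{K^{2}}{2}$
$g + S{\left(2 - 25 \right)} = \frac{2504145}{39908} - \frac{\left(2 - 25\right)^{2}}{2} = \frac{2504145}{39908} - \frac{\left(-23\right)^{2}}{2} = \frac{2504145}{39908} - \frac{529}{2} = - \frac{8051521}{39908}$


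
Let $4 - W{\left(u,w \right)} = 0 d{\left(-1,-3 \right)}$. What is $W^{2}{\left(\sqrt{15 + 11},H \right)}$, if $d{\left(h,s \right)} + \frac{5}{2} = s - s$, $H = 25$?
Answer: $16$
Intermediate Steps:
$d{\left(h,s \right)} = - \frac{5}{2}$ ($d{\left(h,s \right)} = - \frac{5}{2} + \left(s - s\right) = - \frac{5}{2} + 0 = - \frac{5}{2}$)
$W{\left(u,w \right)} = 4$ ($W{\left(u,w \right)} = 4 - 0 \left(- \frac{5}{2}\right) = 4 - 0 = 4 + 0 = 4$)
$W^{2}{\left(\sqrt{15 + 11},H \right)} = 4^{2} = 16$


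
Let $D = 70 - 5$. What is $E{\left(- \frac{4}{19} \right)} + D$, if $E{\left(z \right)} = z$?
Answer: $\frac{1231}{19} \approx 64.789$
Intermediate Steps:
$D = 65$ ($D = 70 - 5 = 65$)
$E{\left(- \frac{4}{19} \right)} + D = - \frac{4}{19} + 65 = \frac{1231}{19}$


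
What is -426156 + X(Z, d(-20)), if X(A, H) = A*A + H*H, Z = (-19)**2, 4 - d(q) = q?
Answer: -295259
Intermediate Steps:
d(q) = 4 - q
Z = 361
X(A, H) = A**2 + H**2
-426156 + X(Z, d(-20)) = -426156 + (361**2 + (4 - 1*(-20))**2) = -426156 + (130321 + (4 + 20)**2) = -426156 + (130321 + 24**2) = -426156 + (130321 + 576) = -426156 + 130897 = -295259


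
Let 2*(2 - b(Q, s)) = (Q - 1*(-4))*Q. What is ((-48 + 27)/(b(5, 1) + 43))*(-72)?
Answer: 336/5 ≈ 67.200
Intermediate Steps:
b(Q, s) = 2 - Q*(4 + Q)/2 (b(Q, s) = 2 - (Q - 1*(-4))*Q/2 = 2 - (Q + 4)*Q/2 = 2 - (4 + Q)*Q/2 = 2 - Q*(4 + Q)/2)
((-48 + 27)/(b(5, 1) + 43))*(-72) = ((-48 + 27)/((2 - 2*5 - ½*5²) + 43))*(-72) = -21/((2 - 10 - ½*25) + 43)*(-72) = -21/((2 - 10 - 25/2) + 43)*(-72) = -21/(-41/2 + 43)*(-72) = -21/45/2*(-72) = -21*2/45*(-72) = -14/15*(-72) = 336/5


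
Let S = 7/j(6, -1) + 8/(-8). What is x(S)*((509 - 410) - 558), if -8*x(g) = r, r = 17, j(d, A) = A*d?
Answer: 7803/8 ≈ 975.38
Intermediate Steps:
S = -13/6 (S = 7/((-1*6)) + 8/(-8) = 7/(-6) + 8*(-⅛) = 7*(-⅙) - 1 = -7/6 - 1 = -13/6 ≈ -2.1667)
x(g) = -17/8 (x(g) = -⅛*17 = -17/8)
x(S)*((509 - 410) - 558) = -17*((509 - 410) - 558)/8 = -17*(99 - 558)/8 = -17/8*(-459) = 7803/8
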